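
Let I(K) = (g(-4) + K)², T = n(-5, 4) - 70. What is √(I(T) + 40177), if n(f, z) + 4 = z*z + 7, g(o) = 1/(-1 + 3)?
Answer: √170909/2 ≈ 206.71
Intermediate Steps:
g(o) = ½ (g(o) = 1/2 = ½)
n(f, z) = 3 + z² (n(f, z) = -4 + (z*z + 7) = -4 + (z² + 7) = -4 + (7 + z²) = 3 + z²)
T = -51 (T = (3 + 4²) - 70 = (3 + 16) - 70 = 19 - 70 = -51)
I(K) = (½ + K)²
√(I(T) + 40177) = √((1 + 2*(-51))²/4 + 40177) = √((1 - 102)²/4 + 40177) = √((¼)*(-101)² + 40177) = √((¼)*10201 + 40177) = √(10201/4 + 40177) = √(170909/4) = √170909/2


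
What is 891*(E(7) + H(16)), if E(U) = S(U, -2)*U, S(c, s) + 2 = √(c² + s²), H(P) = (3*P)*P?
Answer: 671814 + 6237*√53 ≈ 7.1722e+5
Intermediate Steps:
H(P) = 3*P²
S(c, s) = -2 + √(c² + s²)
E(U) = U*(-2 + √(4 + U²)) (E(U) = (-2 + √(U² + (-2)²))*U = (-2 + √(U² + 4))*U = (-2 + √(4 + U²))*U = U*(-2 + √(4 + U²)))
891*(E(7) + H(16)) = 891*(7*(-2 + √(4 + 7²)) + 3*16²) = 891*(7*(-2 + √(4 + 49)) + 3*256) = 891*(7*(-2 + √53) + 768) = 891*((-14 + 7*√53) + 768) = 891*(754 + 7*√53) = 671814 + 6237*√53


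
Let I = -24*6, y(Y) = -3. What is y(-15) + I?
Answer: -147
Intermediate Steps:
I = -144
y(-15) + I = -3 - 144 = -147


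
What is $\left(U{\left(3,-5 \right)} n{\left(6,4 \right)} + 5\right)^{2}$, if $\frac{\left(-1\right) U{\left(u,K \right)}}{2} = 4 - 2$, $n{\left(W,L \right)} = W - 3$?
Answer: $49$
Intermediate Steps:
$n{\left(W,L \right)} = -3 + W$
$U{\left(u,K \right)} = -4$ ($U{\left(u,K \right)} = - 2 \left(4 - 2\right) = \left(-2\right) 2 = -4$)
$\left(U{\left(3,-5 \right)} n{\left(6,4 \right)} + 5\right)^{2} = \left(- 4 \left(-3 + 6\right) + 5\right)^{2} = \left(\left(-4\right) 3 + 5\right)^{2} = \left(-12 + 5\right)^{2} = \left(-7\right)^{2} = 49$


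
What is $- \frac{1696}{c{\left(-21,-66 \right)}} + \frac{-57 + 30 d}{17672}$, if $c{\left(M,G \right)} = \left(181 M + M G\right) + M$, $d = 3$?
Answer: $\frac{7513025}{10762248} \approx 0.69809$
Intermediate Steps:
$c{\left(M,G \right)} = 182 M + G M$ ($c{\left(M,G \right)} = \left(181 M + G M\right) + M = 182 M + G M$)
$- \frac{1696}{c{\left(-21,-66 \right)}} + \frac{-57 + 30 d}{17672} = - \frac{1696}{\left(-21\right) \left(182 - 66\right)} + \frac{-57 + 30 \cdot 3}{17672} = - \frac{1696}{\left(-21\right) 116} + \left(-57 + 90\right) \frac{1}{17672} = - \frac{1696}{-2436} + 33 \cdot \frac{1}{17672} = \left(-1696\right) \left(- \frac{1}{2436}\right) + \frac{33}{17672} = \frac{424}{609} + \frac{33}{17672} = \frac{7513025}{10762248}$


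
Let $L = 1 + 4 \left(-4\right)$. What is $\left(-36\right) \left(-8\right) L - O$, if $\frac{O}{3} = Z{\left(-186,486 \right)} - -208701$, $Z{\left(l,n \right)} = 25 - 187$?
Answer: $-629937$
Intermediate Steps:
$Z{\left(l,n \right)} = -162$
$L = -15$ ($L = 1 - 16 = -15$)
$O = 625617$ ($O = 3 \left(-162 - -208701\right) = 3 \left(-162 + 208701\right) = 3 \cdot 208539 = 625617$)
$\left(-36\right) \left(-8\right) L - O = \left(-36\right) \left(-8\right) \left(-15\right) - 625617 = 288 \left(-15\right) - 625617 = -4320 - 625617 = -629937$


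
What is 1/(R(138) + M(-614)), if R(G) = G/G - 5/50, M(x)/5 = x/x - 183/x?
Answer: 1535/11344 ≈ 0.13531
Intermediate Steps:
M(x) = 5 - 915/x (M(x) = 5*(x/x - 183/x) = 5*(1 - 183/x) = 5 - 915/x)
R(G) = 9/10 (R(G) = 1 - 5*1/50 = 1 - 1/10 = 9/10)
1/(R(138) + M(-614)) = 1/(9/10 + (5 - 915/(-614))) = 1/(9/10 + (5 - 915*(-1/614))) = 1/(9/10 + (5 + 915/614)) = 1/(9/10 + 3985/614) = 1/(11344/1535) = 1535/11344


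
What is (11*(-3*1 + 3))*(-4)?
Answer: 0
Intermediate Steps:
(11*(-3*1 + 3))*(-4) = (11*(-3 + 3))*(-4) = (11*0)*(-4) = 0*(-4) = 0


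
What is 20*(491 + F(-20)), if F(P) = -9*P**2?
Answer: -62180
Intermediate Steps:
20*(491 + F(-20)) = 20*(491 - 9*(-20)**2) = 20*(491 - 9*400) = 20*(491 - 3600) = 20*(-3109) = -62180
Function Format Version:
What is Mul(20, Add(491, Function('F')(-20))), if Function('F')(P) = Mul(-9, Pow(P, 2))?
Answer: -62180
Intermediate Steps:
Mul(20, Add(491, Function('F')(-20))) = Mul(20, Add(491, Mul(-9, Pow(-20, 2)))) = Mul(20, Add(491, Mul(-9, 400))) = Mul(20, Add(491, -3600)) = Mul(20, -3109) = -62180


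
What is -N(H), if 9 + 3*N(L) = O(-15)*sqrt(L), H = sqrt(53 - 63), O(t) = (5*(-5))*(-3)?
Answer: 3 - 25*10**(1/4)*sqrt(I) ≈ -28.436 - 31.436*I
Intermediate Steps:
O(t) = 75 (O(t) = -25*(-3) = 75)
H = I*sqrt(10) (H = sqrt(-10) = I*sqrt(10) ≈ 3.1623*I)
N(L) = -3 + 25*sqrt(L) (N(L) = -3 + (75*sqrt(L))/3 = -3 + 25*sqrt(L))
-N(H) = -(-3 + 25*sqrt(I*sqrt(10))) = -(-3 + 25*(10**(1/4)*sqrt(I))) = -(-3 + 25*10**(1/4)*sqrt(I)) = 3 - 25*10**(1/4)*sqrt(I)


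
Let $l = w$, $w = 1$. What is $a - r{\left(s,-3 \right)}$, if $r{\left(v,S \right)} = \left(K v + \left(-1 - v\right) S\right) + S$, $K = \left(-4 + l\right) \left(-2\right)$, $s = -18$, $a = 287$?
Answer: $449$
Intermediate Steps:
$l = 1$
$K = 6$ ($K = \left(-4 + 1\right) \left(-2\right) = \left(-3\right) \left(-2\right) = 6$)
$r{\left(v,S \right)} = S + 6 v + S \left(-1 - v\right)$ ($r{\left(v,S \right)} = \left(6 v + \left(-1 - v\right) S\right) + S = \left(6 v + S \left(-1 - v\right)\right) + S = S + 6 v + S \left(-1 - v\right)$)
$a - r{\left(s,-3 \right)} = 287 - - 18 \left(6 - -3\right) = 287 - - 18 \left(6 + 3\right) = 287 - \left(-18\right) 9 = 287 - -162 = 287 + 162 = 449$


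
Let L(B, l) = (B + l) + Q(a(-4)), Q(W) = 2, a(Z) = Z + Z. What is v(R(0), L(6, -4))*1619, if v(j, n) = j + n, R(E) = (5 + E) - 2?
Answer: 11333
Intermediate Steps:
a(Z) = 2*Z
L(B, l) = 2 + B + l (L(B, l) = (B + l) + 2 = 2 + B + l)
R(E) = 3 + E
v(R(0), L(6, -4))*1619 = ((3 + 0) + (2 + 6 - 4))*1619 = (3 + 4)*1619 = 7*1619 = 11333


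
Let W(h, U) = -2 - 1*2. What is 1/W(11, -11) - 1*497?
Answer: -1989/4 ≈ -497.25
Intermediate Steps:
W(h, U) = -4 (W(h, U) = -2 - 2 = -4)
1/W(11, -11) - 1*497 = 1/(-4) - 1*497 = -¼ - 497 = -1989/4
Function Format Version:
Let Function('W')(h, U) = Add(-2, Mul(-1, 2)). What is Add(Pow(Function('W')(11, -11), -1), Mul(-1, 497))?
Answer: Rational(-1989, 4) ≈ -497.25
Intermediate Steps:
Function('W')(h, U) = -4 (Function('W')(h, U) = Add(-2, -2) = -4)
Add(Pow(Function('W')(11, -11), -1), Mul(-1, 497)) = Add(Pow(-4, -1), Mul(-1, 497)) = Add(Rational(-1, 4), -497) = Rational(-1989, 4)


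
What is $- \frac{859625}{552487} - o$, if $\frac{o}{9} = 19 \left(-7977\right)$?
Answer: $\frac{57971417308}{42499} \approx 1.3641 \cdot 10^{6}$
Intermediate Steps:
$o = -1364067$ ($o = 9 \cdot 19 \left(-7977\right) = 9 \left(-151563\right) = -1364067$)
$- \frac{859625}{552487} - o = - \frac{859625}{552487} - -1364067 = \left(-859625\right) \frac{1}{552487} + 1364067 = - \frac{66125}{42499} + 1364067 = \frac{57971417308}{42499}$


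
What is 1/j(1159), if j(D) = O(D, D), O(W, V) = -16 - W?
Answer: -1/1175 ≈ -0.00085106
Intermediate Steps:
j(D) = -16 - D
1/j(1159) = 1/(-16 - 1*1159) = 1/(-16 - 1159) = 1/(-1175) = -1/1175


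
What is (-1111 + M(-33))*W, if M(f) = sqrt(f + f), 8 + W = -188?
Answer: 217756 - 196*I*sqrt(66) ≈ 2.1776e+5 - 1592.3*I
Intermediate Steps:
W = -196 (W = -8 - 188 = -196)
M(f) = sqrt(2)*sqrt(f) (M(f) = sqrt(2*f) = sqrt(2)*sqrt(f))
(-1111 + M(-33))*W = (-1111 + sqrt(2)*sqrt(-33))*(-196) = (-1111 + sqrt(2)*(I*sqrt(33)))*(-196) = (-1111 + I*sqrt(66))*(-196) = 217756 - 196*I*sqrt(66)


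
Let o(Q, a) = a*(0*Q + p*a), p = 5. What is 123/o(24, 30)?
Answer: 41/1500 ≈ 0.027333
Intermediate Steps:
o(Q, a) = 5*a² (o(Q, a) = a*(0*Q + 5*a) = a*(0 + 5*a) = a*(5*a) = 5*a²)
123/o(24, 30) = 123/((5*30²)) = 123/((5*900)) = 123/4500 = 123*(1/4500) = 41/1500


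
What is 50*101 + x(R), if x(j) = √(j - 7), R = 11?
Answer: 5052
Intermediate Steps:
x(j) = √(-7 + j)
50*101 + x(R) = 50*101 + √(-7 + 11) = 5050 + √4 = 5050 + 2 = 5052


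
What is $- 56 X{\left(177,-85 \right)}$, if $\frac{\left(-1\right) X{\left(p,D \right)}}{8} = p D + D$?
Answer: $-6778240$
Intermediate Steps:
$X{\left(p,D \right)} = - 8 D - 8 D p$ ($X{\left(p,D \right)} = - 8 \left(p D + D\right) = - 8 \left(D p + D\right) = - 8 \left(D + D p\right) = - 8 D - 8 D p$)
$- 56 X{\left(177,-85 \right)} = - 56 \left(\left(-8\right) \left(-85\right) \left(1 + 177\right)\right) = - 56 \left(\left(-8\right) \left(-85\right) 178\right) = \left(-56\right) 121040 = -6778240$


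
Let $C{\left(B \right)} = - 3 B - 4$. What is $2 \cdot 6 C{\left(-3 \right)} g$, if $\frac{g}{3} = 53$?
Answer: $9540$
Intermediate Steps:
$g = 159$ ($g = 3 \cdot 53 = 159$)
$C{\left(B \right)} = -4 - 3 B$
$2 \cdot 6 C{\left(-3 \right)} g = 2 \cdot 6 \left(-4 - -9\right) 159 = 12 \left(-4 + 9\right) 159 = 12 \cdot 5 \cdot 159 = 60 \cdot 159 = 9540$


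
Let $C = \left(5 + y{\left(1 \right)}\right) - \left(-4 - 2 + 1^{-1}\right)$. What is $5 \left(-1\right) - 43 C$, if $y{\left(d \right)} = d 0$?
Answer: $-435$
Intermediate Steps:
$y{\left(d \right)} = 0$
$C = 10$ ($C = \left(5 + 0\right) - \left(-4 - 2 + 1^{-1}\right) = 5 - \left(-4 + 1 - 2\right) = 5 + \left(4 - \left(1 - 2\right)\right) = 5 + \left(4 - -1\right) = 5 + \left(4 + 1\right) = 5 + 5 = 10$)
$5 \left(-1\right) - 43 C = 5 \left(-1\right) - 430 = -5 - 430 = -435$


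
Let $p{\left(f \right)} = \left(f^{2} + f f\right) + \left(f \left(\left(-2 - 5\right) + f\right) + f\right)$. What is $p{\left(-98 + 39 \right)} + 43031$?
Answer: $53828$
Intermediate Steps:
$p{\left(f \right)} = f + 2 f^{2} + f \left(-7 + f\right)$ ($p{\left(f \right)} = \left(f^{2} + f^{2}\right) + \left(f \left(-7 + f\right) + f\right) = 2 f^{2} + \left(f + f \left(-7 + f\right)\right) = f + 2 f^{2} + f \left(-7 + f\right)$)
$p{\left(-98 + 39 \right)} + 43031 = 3 \left(-98 + 39\right) \left(-2 + \left(-98 + 39\right)\right) + 43031 = 3 \left(-59\right) \left(-2 - 59\right) + 43031 = 3 \left(-59\right) \left(-61\right) + 43031 = 10797 + 43031 = 53828$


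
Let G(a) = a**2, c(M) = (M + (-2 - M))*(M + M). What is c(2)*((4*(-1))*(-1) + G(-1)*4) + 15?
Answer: -49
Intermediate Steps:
c(M) = -4*M
c(2)*((4*(-1))*(-1) + G(-1)*4) + 15 = (-4*2)*((4*(-1))*(-1) + (-1)**2*4) + 15 = -8*(-4*(-1) + 1*4) + 15 = -8*(4 + 4) + 15 = -8*8 + 15 = -64 + 15 = -49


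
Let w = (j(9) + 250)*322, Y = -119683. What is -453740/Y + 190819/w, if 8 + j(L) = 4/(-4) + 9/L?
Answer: 58195026137/9326178092 ≈ 6.2400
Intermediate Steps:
j(L) = -9 + 9/L (j(L) = -8 + (4/(-4) + 9/L) = -8 + (4*(-¼) + 9/L) = -8 + (-1 + 9/L) = -9 + 9/L)
w = 77924 (w = ((-9 + 9/9) + 250)*322 = ((-9 + 9*(⅑)) + 250)*322 = ((-9 + 1) + 250)*322 = (-8 + 250)*322 = 242*322 = 77924)
-453740/Y + 190819/w = -453740/(-119683) + 190819/77924 = -453740*(-1/119683) + 190819*(1/77924) = 453740/119683 + 190819/77924 = 58195026137/9326178092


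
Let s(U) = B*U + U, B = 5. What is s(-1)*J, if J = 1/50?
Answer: -3/25 ≈ -0.12000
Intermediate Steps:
J = 1/50 ≈ 0.020000
s(U) = 6*U (s(U) = 5*U + U = 6*U)
s(-1)*J = (6*(-1))*(1/50) = -6*1/50 = -3/25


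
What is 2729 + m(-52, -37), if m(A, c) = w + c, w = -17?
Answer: 2675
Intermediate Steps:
m(A, c) = -17 + c
2729 + m(-52, -37) = 2729 + (-17 - 37) = 2729 - 54 = 2675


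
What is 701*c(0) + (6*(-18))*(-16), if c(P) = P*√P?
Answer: 1728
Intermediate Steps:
c(P) = P^(3/2)
701*c(0) + (6*(-18))*(-16) = 701*0^(3/2) + (6*(-18))*(-16) = 701*0 - 108*(-16) = 0 + 1728 = 1728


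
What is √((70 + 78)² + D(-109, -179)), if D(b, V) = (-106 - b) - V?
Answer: 3*√2454 ≈ 148.61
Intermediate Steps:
D(b, V) = -106 - V - b
√((70 + 78)² + D(-109, -179)) = √((70 + 78)² + (-106 - 1*(-179) - 1*(-109))) = √(148² + (-106 + 179 + 109)) = √(21904 + 182) = √22086 = 3*√2454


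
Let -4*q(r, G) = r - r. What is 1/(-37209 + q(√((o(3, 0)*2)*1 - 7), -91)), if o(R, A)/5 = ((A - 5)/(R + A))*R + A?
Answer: -1/37209 ≈ -2.6875e-5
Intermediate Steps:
o(R, A) = 5*A + 5*R*(-5 + A)/(A + R) (o(R, A) = 5*(((A - 5)/(R + A))*R + A) = 5*(((-5 + A)/(A + R))*R + A) = 5*(R*(-5 + A)/(A + R) + A) = 5*(A + R*(-5 + A)/(A + R)) = 5*A + 5*R*(-5 + A)/(A + R))
q(r, G) = 0 (q(r, G) = -(r - r)/4 = -¼*0 = 0)
1/(-37209 + q(√((o(3, 0)*2)*1 - 7), -91)) = 1/(-37209 + 0) = 1/(-37209) = -1/37209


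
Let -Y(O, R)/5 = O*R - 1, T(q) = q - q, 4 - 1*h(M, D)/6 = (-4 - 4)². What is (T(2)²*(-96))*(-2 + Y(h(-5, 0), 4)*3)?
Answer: 0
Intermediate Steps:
h(M, D) = -360 (h(M, D) = 24 - 6*(-4 - 4)² = 24 - 6*(-8)² = 24 - 6*64 = 24 - 384 = -360)
T(q) = 0
Y(O, R) = 5 - 5*O*R (Y(O, R) = -5*(O*R - 1) = -5*(-1 + O*R) = 5 - 5*O*R)
(T(2)²*(-96))*(-2 + Y(h(-5, 0), 4)*3) = (0²*(-96))*(-2 + (5 - 5*(-360)*4)*3) = (0*(-96))*(-2 + (5 + 7200)*3) = 0*(-2 + 7205*3) = 0*(-2 + 21615) = 0*21613 = 0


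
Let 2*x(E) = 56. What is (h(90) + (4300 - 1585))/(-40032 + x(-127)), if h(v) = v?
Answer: -2805/40004 ≈ -0.070118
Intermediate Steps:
x(E) = 28 (x(E) = (1/2)*56 = 28)
(h(90) + (4300 - 1585))/(-40032 + x(-127)) = (90 + (4300 - 1585))/(-40032 + 28) = (90 + 2715)/(-40004) = 2805*(-1/40004) = -2805/40004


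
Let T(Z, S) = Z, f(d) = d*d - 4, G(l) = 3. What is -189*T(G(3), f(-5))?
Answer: -567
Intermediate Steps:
f(d) = -4 + d**2 (f(d) = d**2 - 4 = -4 + d**2)
-189*T(G(3), f(-5)) = -189*3 = -567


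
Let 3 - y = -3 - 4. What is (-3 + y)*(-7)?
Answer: -49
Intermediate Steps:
y = 10 (y = 3 - (-3 - 4) = 3 - 1*(-7) = 3 + 7 = 10)
(-3 + y)*(-7) = (-3 + 10)*(-7) = 7*(-7) = -49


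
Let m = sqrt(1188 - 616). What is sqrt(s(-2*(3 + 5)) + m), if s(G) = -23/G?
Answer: sqrt(23 + 32*sqrt(143))/4 ≈ 5.0353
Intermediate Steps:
m = 2*sqrt(143) (m = sqrt(572) = 2*sqrt(143) ≈ 23.917)
sqrt(s(-2*(3 + 5)) + m) = sqrt(-23*(-1/(2*(3 + 5))) + 2*sqrt(143)) = sqrt(-23/((-2*8)) + 2*sqrt(143)) = sqrt(-23/(-16) + 2*sqrt(143)) = sqrt(-23*(-1/16) + 2*sqrt(143)) = sqrt(23/16 + 2*sqrt(143))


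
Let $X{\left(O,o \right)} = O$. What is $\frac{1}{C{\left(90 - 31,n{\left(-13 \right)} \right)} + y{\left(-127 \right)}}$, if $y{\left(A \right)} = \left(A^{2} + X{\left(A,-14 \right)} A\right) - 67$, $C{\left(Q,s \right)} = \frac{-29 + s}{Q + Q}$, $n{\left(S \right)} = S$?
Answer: $\frac{59}{1899248} \approx 3.1065 \cdot 10^{-5}$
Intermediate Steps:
$C{\left(Q,s \right)} = \frac{-29 + s}{2 Q}$
$y{\left(A \right)} = -67 + 2 A^{2}$ ($y{\left(A \right)} = \left(A^{2} + A A\right) - 67 = \left(A^{2} + A^{2}\right) - 67 = 2 A^{2} - 67 = -67 + 2 A^{2}$)
$\frac{1}{C{\left(90 - 31,n{\left(-13 \right)} \right)} + y{\left(-127 \right)}} = \frac{1}{\frac{-29 - 13}{2 \left(90 - 31\right)} - \left(67 - 2 \left(-127\right)^{2}\right)} = \frac{1}{\frac{1}{2} \frac{1}{90 - 31} \left(-42\right) + \left(-67 + 2 \cdot 16129\right)} = \frac{1}{\frac{1}{2} \cdot \frac{1}{59} \left(-42\right) + \left(-67 + 32258\right)} = \frac{1}{\frac{1}{2} \cdot \frac{1}{59} \left(-42\right) + 32191} = \frac{1}{- \frac{21}{59} + 32191} = \frac{1}{\frac{1899248}{59}} = \frac{59}{1899248}$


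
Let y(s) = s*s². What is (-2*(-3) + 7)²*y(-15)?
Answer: -570375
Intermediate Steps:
y(s) = s³
(-2*(-3) + 7)²*y(-15) = (-2*(-3) + 7)²*(-15)³ = (6 + 7)²*(-3375) = 13²*(-3375) = 169*(-3375) = -570375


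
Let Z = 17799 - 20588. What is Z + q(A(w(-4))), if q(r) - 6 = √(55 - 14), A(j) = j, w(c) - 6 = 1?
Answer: -2783 + √41 ≈ -2776.6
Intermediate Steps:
w(c) = 7 (w(c) = 6 + 1 = 7)
q(r) = 6 + √41 (q(r) = 6 + √(55 - 14) = 6 + √41)
Z = -2789
Z + q(A(w(-4))) = -2789 + (6 + √41) = -2783 + √41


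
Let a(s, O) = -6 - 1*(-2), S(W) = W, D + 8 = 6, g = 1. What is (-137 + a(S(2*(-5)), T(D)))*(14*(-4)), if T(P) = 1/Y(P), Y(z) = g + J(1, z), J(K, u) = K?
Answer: 7896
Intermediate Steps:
D = -2 (D = -8 + 6 = -2)
Y(z) = 2 (Y(z) = 1 + 1 = 2)
T(P) = 1/2
a(s, O) = -4 (a(s, O) = -6 + 2 = -4)
(-137 + a(S(2*(-5)), T(D)))*(14*(-4)) = (-137 - 4)*(14*(-4)) = -141*(-56) = 7896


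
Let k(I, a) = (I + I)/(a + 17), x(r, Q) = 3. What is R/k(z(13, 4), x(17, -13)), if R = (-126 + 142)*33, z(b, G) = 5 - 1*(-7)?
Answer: 440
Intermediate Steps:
z(b, G) = 12 (z(b, G) = 5 + 7 = 12)
k(I, a) = 2*I/(17 + a) (k(I, a) = (2*I)/(17 + a) = 2*I/(17 + a))
R = 528 (R = 16*33 = 528)
R/k(z(13, 4), x(17, -13)) = 528/((2*12/(17 + 3))) = 528/((2*12/20)) = 528/((2*12*(1/20))) = 528/(6/5) = 528*(⅚) = 440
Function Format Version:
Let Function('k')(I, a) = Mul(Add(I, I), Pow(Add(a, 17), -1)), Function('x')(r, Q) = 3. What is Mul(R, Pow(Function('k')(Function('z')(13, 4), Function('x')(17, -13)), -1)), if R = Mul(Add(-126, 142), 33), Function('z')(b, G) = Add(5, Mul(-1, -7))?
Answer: 440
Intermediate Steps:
Function('z')(b, G) = 12 (Function('z')(b, G) = Add(5, 7) = 12)
Function('k')(I, a) = Mul(2, I, Pow(Add(17, a), -1)) (Function('k')(I, a) = Mul(Mul(2, I), Pow(Add(17, a), -1)) = Mul(2, I, Pow(Add(17, a), -1)))
R = 528 (R = Mul(16, 33) = 528)
Mul(R, Pow(Function('k')(Function('z')(13, 4), Function('x')(17, -13)), -1)) = Mul(528, Pow(Mul(2, 12, Pow(Add(17, 3), -1)), -1)) = Mul(528, Pow(Mul(2, 12, Pow(20, -1)), -1)) = Mul(528, Pow(Mul(2, 12, Rational(1, 20)), -1)) = Mul(528, Pow(Rational(6, 5), -1)) = Mul(528, Rational(5, 6)) = 440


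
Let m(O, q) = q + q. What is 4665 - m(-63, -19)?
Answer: 4703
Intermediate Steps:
m(O, q) = 2*q
4665 - m(-63, -19) = 4665 - 2*(-19) = 4665 - 1*(-38) = 4665 + 38 = 4703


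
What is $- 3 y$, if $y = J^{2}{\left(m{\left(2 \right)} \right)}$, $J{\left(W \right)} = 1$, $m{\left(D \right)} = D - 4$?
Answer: $-3$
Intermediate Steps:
$m{\left(D \right)} = -4 + D$
$y = 1$ ($y = 1^{2} = 1$)
$- 3 y = \left(-3\right) 1 = -3$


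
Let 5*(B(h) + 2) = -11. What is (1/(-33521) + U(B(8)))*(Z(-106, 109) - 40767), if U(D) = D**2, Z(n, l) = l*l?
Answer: -427014112096/838025 ≈ -5.0955e+5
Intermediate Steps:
B(h) = -21/5 (B(h) = -2 + (1/5)*(-11) = -2 - 11/5 = -21/5)
Z(n, l) = l**2
(1/(-33521) + U(B(8)))*(Z(-106, 109) - 40767) = (1/(-33521) + (-21/5)**2)*(109**2 - 40767) = (-1/33521 + 441/25)*(11881 - 40767) = (14782736/838025)*(-28886) = -427014112096/838025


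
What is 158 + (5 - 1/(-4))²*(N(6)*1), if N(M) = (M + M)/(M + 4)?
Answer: 7643/40 ≈ 191.07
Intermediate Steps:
N(M) = 2*M/(4 + M) (N(M) = (2*M)/(4 + M) = 2*M/(4 + M))
158 + (5 - 1/(-4))²*(N(6)*1) = 158 + (5 - 1/(-4))²*((2*6/(4 + 6))*1) = 158 + (5 - 1*(-¼))²*((2*6/10)*1) = 158 + (5 + ¼)²*((2*6*(⅒))*1) = 158 + (21/4)²*((6/5)*1) = 158 + (441/16)*(6/5) = 158 + 1323/40 = 7643/40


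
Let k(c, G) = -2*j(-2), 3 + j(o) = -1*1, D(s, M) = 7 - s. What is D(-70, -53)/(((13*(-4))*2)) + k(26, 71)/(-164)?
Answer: -3365/4264 ≈ -0.78917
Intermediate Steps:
j(o) = -4 (j(o) = -3 - 1*1 = -3 - 1 = -4)
k(c, G) = 8 (k(c, G) = -2*(-4) = 8)
D(-70, -53)/(((13*(-4))*2)) + k(26, 71)/(-164) = (7 - 1*(-70))/(((13*(-4))*2)) + 8/(-164) = (7 + 70)/((-52*2)) + 8*(-1/164) = 77/(-104) - 2/41 = 77*(-1/104) - 2/41 = -77/104 - 2/41 = -3365/4264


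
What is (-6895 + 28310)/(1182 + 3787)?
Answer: 21415/4969 ≈ 4.3097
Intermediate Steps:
(-6895 + 28310)/(1182 + 3787) = 21415/4969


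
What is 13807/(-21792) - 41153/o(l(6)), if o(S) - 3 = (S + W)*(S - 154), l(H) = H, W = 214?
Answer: 63898811/101354592 ≈ 0.63045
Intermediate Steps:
o(S) = 3 + (-154 + S)*(214 + S) (o(S) = 3 + (S + 214)*(S - 154) = 3 + (214 + S)*(-154 + S) = 3 + (-154 + S)*(214 + S))
13807/(-21792) - 41153/o(l(6)) = 13807/(-21792) - 41153/(-32953 + 6² + 60*6) = 13807*(-1/21792) - 41153/(-32953 + 36 + 360) = -13807/21792 - 41153/(-32557) = -13807/21792 - 41153*(-1/32557) = -13807/21792 + 5879/4651 = 63898811/101354592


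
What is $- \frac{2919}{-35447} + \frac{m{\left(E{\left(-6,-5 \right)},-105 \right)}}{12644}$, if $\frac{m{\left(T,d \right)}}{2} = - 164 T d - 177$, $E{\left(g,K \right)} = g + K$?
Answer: $- \frac{6702190941}{224095934} \approx -29.908$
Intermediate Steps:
$E{\left(g,K \right)} = K + g$
$m{\left(T,d \right)} = -354 - 328 T d$ ($m{\left(T,d \right)} = 2 \left(- 164 T d - 177\right) = 2 \left(-177 - 164 T d\right) = -354 - 328 T d$)
$- \frac{2919}{-35447} + \frac{m{\left(E{\left(-6,-5 \right)},-105 \right)}}{12644} = - \frac{2919}{-35447} + \frac{-354 - 328 \left(-5 - 6\right) \left(-105\right)}{12644} = \left(-2919\right) \left(- \frac{1}{35447}\right) + \left(-354 - \left(-3608\right) \left(-105\right)\right) \frac{1}{12644} = \frac{2919}{35447} + \left(-354 - 378840\right) \frac{1}{12644} = \frac{2919}{35447} - \frac{189597}{6322} = - \frac{6702190941}{224095934}$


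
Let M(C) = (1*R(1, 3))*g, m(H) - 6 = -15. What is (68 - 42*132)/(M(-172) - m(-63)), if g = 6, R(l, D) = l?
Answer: -5476/15 ≈ -365.07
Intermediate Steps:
m(H) = -9 (m(H) = 6 - 15 = -9)
M(C) = 6 (M(C) = (1*1)*6 = 1*6 = 6)
(68 - 42*132)/(M(-172) - m(-63)) = (68 - 42*132)/(6 - 1*(-9)) = (68 - 5544)/(6 + 9) = -5476/15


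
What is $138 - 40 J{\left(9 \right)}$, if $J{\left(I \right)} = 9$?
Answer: $-222$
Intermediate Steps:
$138 - 40 J{\left(9 \right)} = 138 - 360 = -222$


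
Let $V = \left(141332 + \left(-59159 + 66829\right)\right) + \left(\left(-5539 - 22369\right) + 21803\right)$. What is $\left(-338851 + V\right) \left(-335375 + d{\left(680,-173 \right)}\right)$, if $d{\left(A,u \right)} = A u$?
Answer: $88770101310$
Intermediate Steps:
$V = 142897$ ($V = \left(141332 + 7670\right) + \left(-27908 + 21803\right) = 149002 - 6105 = 142897$)
$\left(-338851 + V\right) \left(-335375 + d{\left(680,-173 \right)}\right) = \left(-338851 + 142897\right) \left(-335375 + 680 \left(-173\right)\right) = - 195954 \left(-335375 - 117640\right) = \left(-195954\right) \left(-453015\right) = 88770101310$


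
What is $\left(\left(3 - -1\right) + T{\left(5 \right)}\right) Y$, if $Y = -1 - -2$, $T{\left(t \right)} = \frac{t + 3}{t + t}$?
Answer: $\frac{24}{5} \approx 4.8$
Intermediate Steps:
$T{\left(t \right)} = \frac{3 + t}{2 t}$
$Y = 1$ ($Y = -1 + 2 = 1$)
$\left(\left(3 - -1\right) + T{\left(5 \right)}\right) Y = \left(\left(3 - -1\right) + \frac{3 + 5}{2 \cdot 5}\right) 1 = \left(\left(3 + 1\right) + \frac{1}{2} \cdot \frac{1}{5} \cdot 8\right) 1 = \left(4 + \frac{4}{5}\right) 1 = \frac{24}{5} \cdot 1 = \frac{24}{5}$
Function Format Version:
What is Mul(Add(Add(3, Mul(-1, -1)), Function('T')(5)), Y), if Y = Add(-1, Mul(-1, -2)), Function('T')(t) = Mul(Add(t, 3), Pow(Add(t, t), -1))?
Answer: Rational(24, 5) ≈ 4.8000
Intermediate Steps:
Function('T')(t) = Mul(Rational(1, 2), Pow(t, -1), Add(3, t)) (Function('T')(t) = Mul(Add(3, t), Pow(Mul(2, t), -1)) = Mul(Add(3, t), Mul(Rational(1, 2), Pow(t, -1))) = Mul(Rational(1, 2), Pow(t, -1), Add(3, t)))
Y = 1 (Y = Add(-1, 2) = 1)
Mul(Add(Add(3, Mul(-1, -1)), Function('T')(5)), Y) = Mul(Add(Add(3, Mul(-1, -1)), Mul(Rational(1, 2), Pow(5, -1), Add(3, 5))), 1) = Mul(Add(Add(3, 1), Mul(Rational(1, 2), Rational(1, 5), 8)), 1) = Mul(Add(4, Rational(4, 5)), 1) = Mul(Rational(24, 5), 1) = Rational(24, 5)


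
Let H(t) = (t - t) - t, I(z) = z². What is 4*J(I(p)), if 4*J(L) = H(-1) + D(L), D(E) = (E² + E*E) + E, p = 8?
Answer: 8257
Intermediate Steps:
D(E) = E + 2*E² (D(E) = (E² + E²) + E = 2*E² + E = E + 2*E²)
H(t) = -t (H(t) = 0 - t = -t)
J(L) = ¼ + L*(1 + 2*L)/4 (J(L) = (-1*(-1) + L*(1 + 2*L))/4 = (1 + L*(1 + 2*L))/4 = ¼ + L*(1 + 2*L)/4)
4*J(I(p)) = 4*(¼ + (¼)*8²*(1 + 2*8²)) = 4*(¼ + (¼)*64*(1 + 2*64)) = 4*(¼ + (¼)*64*(1 + 128)) = 4*(¼ + (¼)*64*129) = 4*(¼ + 2064) = 4*(8257/4) = 8257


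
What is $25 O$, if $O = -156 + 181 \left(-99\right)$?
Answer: $-451875$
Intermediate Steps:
$O = -18075$ ($O = -156 - 17919 = -18075$)
$25 O = 25 \left(-18075\right) = -451875$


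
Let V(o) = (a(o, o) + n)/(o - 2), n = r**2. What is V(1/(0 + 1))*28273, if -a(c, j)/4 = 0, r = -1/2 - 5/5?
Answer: -254457/4 ≈ -63614.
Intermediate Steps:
r = -3/2 (r = -1*1/2 - 5*1/5 = -1/2 - 1 = -3/2 ≈ -1.5000)
a(c, j) = 0 (a(c, j) = -4*0 = 0)
n = 9/4 (n = (-3/2)**2 = 9/4 ≈ 2.2500)
V(o) = 9/(4*(-2 + o)) (V(o) = (0 + 9/4)/(o - 2) = 9/(4*(-2 + o)))
V(1/(0 + 1))*28273 = (9/(4*(-2 + 1/(0 + 1))))*28273 = (9/(4*(-2 + 1/1)))*28273 = (9/(4*(-2 + 1)))*28273 = ((9/4)/(-1))*28273 = ((9/4)*(-1))*28273 = -9/4*28273 = -254457/4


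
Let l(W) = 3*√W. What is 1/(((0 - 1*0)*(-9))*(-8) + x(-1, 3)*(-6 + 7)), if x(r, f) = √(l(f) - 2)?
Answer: (-2 + 3*√3)^(-½) ≈ 0.55935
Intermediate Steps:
x(r, f) = √(-2 + 3*√f) (x(r, f) = √(3*√f - 2) = √(-2 + 3*√f))
1/(((0 - 1*0)*(-9))*(-8) + x(-1, 3)*(-6 + 7)) = 1/(((0 - 1*0)*(-9))*(-8) + √(-2 + 3*√3)*(-6 + 7)) = 1/(((0 + 0)*(-9))*(-8) + √(-2 + 3*√3)*1) = 1/((0*(-9))*(-8) + √(-2 + 3*√3)) = 1/(0*(-8) + √(-2 + 3*√3)) = 1/(0 + √(-2 + 3*√3)) = 1/(√(-2 + 3*√3)) = (-2 + 3*√3)^(-½)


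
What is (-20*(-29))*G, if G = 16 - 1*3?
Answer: 7540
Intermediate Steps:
G = 13 (G = 16 - 3 = 13)
(-20*(-29))*G = -20*(-29)*13 = 580*13 = 7540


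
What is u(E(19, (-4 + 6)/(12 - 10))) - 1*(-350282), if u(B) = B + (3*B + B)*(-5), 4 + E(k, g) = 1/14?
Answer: 4904993/14 ≈ 3.5036e+5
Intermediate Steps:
E(k, g) = -55/14 (E(k, g) = -4 + 1/14 = -55/14)
u(B) = -19*B (u(B) = B + (4*B)*(-5) = B - 20*B = -19*B)
u(E(19, (-4 + 6)/(12 - 10))) - 1*(-350282) = -19*(-55/14) - 1*(-350282) = 1045/14 + 350282 = 4904993/14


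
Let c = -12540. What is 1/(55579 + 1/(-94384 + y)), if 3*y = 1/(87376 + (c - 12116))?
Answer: 17759293439/987043769858021 ≈ 1.7992e-5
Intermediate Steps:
y = 1/188160 (y = 1/(3*(87376 + (-12540 - 12116))) = 1/(3*(87376 - 24656)) = (1/3)/62720 = (1/3)*(1/62720) = 1/188160 ≈ 5.3146e-6)
1/(55579 + 1/(-94384 + y)) = 1/(55579 + 1/(-94384 + 1/188160)) = 1/(55579 + 1/(-17759293439/188160)) = 1/(55579 - 188160/17759293439) = 1/(987043769858021/17759293439) = 17759293439/987043769858021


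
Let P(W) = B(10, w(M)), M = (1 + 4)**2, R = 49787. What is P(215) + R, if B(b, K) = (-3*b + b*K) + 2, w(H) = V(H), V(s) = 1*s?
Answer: 50009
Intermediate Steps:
V(s) = s
M = 25 (M = 5**2 = 25)
w(H) = H
B(b, K) = 2 - 3*b + K*b (B(b, K) = (-3*b + K*b) + 2 = 2 - 3*b + K*b)
P(W) = 222 (P(W) = 2 - 3*10 + 25*10 = 2 - 30 + 250 = 222)
P(215) + R = 222 + 49787 = 50009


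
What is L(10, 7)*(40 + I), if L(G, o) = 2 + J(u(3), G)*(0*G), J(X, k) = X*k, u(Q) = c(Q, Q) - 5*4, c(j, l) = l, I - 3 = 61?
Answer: 208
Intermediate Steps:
I = 64 (I = 3 + 61 = 64)
u(Q) = -20 + Q (u(Q) = Q - 5*4 = Q - 20 = -20 + Q)
L(G, o) = 2 (L(G, o) = 2 + ((-20 + 3)*G)*(0*G) = 2 - 17*G*0 = 2 + 0 = 2)
L(10, 7)*(40 + I) = 2*(40 + 64) = 2*104 = 208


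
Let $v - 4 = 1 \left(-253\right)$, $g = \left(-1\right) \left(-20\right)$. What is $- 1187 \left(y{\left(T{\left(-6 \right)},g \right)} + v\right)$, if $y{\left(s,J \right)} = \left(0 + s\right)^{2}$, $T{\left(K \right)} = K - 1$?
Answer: $237400$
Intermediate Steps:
$T{\left(K \right)} = -1 + K$ ($T{\left(K \right)} = K - 1 = -1 + K$)
$g = 20$
$y{\left(s,J \right)} = s^{2}$
$v = -249$ ($v = 4 + 1 \left(-253\right) = 4 - 253 = -249$)
$- 1187 \left(y{\left(T{\left(-6 \right)},g \right)} + v\right) = - 1187 \left(\left(-1 - 6\right)^{2} - 249\right) = - 1187 \left(\left(-7\right)^{2} - 249\right) = - 1187 \left(49 - 249\right) = \left(-1187\right) \left(-200\right) = 237400$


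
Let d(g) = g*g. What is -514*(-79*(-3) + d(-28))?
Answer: -524794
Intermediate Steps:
d(g) = g²
-514*(-79*(-3) + d(-28)) = -514*(-79*(-3) + (-28)²) = -514*(237 + 784) = -514*1021 = -524794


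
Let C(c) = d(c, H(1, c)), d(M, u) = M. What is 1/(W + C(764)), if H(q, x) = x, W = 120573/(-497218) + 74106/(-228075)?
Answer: 37800998450/28858513974439 ≈ 0.0013099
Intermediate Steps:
W = -21448841361/37800998450 (W = 120573*(-1/497218) + 74106*(-1/228075) = -120573/497218 - 24702/76025 = -21448841361/37800998450 ≈ -0.56741)
C(c) = c
1/(W + C(764)) = 1/(-21448841361/37800998450 + 764) = 1/(28858513974439/37800998450) = 37800998450/28858513974439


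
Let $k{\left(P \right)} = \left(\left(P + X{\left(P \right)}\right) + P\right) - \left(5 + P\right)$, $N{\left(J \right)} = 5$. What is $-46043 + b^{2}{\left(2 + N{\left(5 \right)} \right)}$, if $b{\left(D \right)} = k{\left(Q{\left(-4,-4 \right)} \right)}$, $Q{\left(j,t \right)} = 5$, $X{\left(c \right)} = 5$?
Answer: $-46018$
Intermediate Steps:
$k{\left(P \right)} = P$ ($k{\left(P \right)} = \left(\left(P + 5\right) + P\right) - \left(5 + P\right) = \left(\left(5 + P\right) + P\right) - \left(5 + P\right) = \left(5 + 2 P\right) - \left(5 + P\right) = P$)
$b{\left(D \right)} = 5$
$-46043 + b^{2}{\left(2 + N{\left(5 \right)} \right)} = -46043 + 5^{2} = -46043 + 25 = -46018$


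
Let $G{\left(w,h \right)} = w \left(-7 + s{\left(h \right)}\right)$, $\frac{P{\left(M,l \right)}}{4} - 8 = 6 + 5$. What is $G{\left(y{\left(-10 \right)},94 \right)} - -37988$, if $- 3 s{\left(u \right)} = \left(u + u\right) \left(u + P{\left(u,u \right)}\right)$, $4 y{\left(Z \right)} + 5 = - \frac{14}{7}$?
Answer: $\frac{679723}{12} \approx 56644.0$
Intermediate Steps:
$y{\left(Z \right)} = - \frac{7}{4}$ ($y{\left(Z \right)} = - \frac{5}{4} + \frac{\left(-14\right) \frac{1}{7}}{4} = - \frac{5}{4} + \frac{1}{4} \left(-2\right) = - \frac{5}{4} - \frac{1}{2} = - \frac{7}{4}$)
$P{\left(M,l \right)} = 76$ ($P{\left(M,l \right)} = 32 + 4 \left(6 + 5\right) = 32 + 4 \cdot 11 = 32 + 44 = 76$)
$s{\left(u \right)} = - \frac{2 u \left(76 + u\right)}{3}$ ($s{\left(u \right)} = - \frac{\left(u + u\right) \left(u + 76\right)}{3} = - \frac{2 u \left(76 + u\right)}{3}$)
$G{\left(w,h \right)} = w \left(-7 - \frac{2 h \left(76 + h\right)}{3}\right)$
$G{\left(y{\left(-10 \right)},94 \right)} - -37988 = \left(- \frac{1}{3}\right) \left(- \frac{7}{4}\right) \left(21 + 2 \cdot 94 \left(76 + 94\right)\right) - -37988 = \left(- \frac{1}{3}\right) \left(- \frac{7}{4}\right) \left(21 + 2 \cdot 94 \cdot 170\right) + 37988 = \left(- \frac{1}{3}\right) \left(- \frac{7}{4}\right) \left(21 + 31960\right) + 37988 = \left(- \frac{1}{3}\right) \left(- \frac{7}{4}\right) 31981 + 37988 = \frac{223867}{12} + 37988 = \frac{679723}{12}$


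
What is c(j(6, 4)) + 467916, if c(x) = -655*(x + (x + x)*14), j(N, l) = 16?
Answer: 163996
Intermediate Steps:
c(x) = -18995*x (c(x) = -655*(x + (2*x)*14) = -655*(x + 28*x) = -18995*x)
c(j(6, 4)) + 467916 = -18995*16 + 467916 = -303920 + 467916 = 163996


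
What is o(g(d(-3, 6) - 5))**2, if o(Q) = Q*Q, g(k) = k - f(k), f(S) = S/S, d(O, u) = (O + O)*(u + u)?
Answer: 37015056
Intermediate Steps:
d(O, u) = 4*O*u (d(O, u) = (2*O)*(2*u) = 4*O*u)
f(S) = 1
g(k) = -1 + k (g(k) = k - 1*1 = k - 1 = -1 + k)
o(Q) = Q**2
o(g(d(-3, 6) - 5))**2 = ((-1 + (4*(-3)*6 - 5))**2)**2 = ((-1 + (-72 - 5))**2)**2 = ((-1 - 77)**2)**2 = ((-78)**2)**2 = 6084**2 = 37015056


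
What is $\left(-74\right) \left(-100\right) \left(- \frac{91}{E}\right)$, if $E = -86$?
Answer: $\frac{336700}{43} \approx 7830.2$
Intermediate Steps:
$\left(-74\right) \left(-100\right) \left(- \frac{91}{E}\right) = \left(-74\right) \left(-100\right) \left(- \frac{91}{-86}\right) = 7400 \left(\left(-91\right) \left(- \frac{1}{86}\right)\right) = 7400 \cdot \frac{91}{86} = \frac{336700}{43}$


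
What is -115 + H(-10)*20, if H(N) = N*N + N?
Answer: 1685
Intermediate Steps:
H(N) = N + N² (H(N) = N² + N = N + N²)
-115 + H(-10)*20 = -115 - 10*(1 - 10)*20 = -115 - 10*(-9)*20 = -115 + 90*20 = -115 + 1800 = 1685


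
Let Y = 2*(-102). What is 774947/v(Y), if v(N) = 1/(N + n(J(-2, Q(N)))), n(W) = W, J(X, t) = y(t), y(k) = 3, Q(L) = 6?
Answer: -155764347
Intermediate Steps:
J(X, t) = 3
Y = -204
v(N) = 1/(3 + N) (v(N) = 1/(N + 3) = 1/(3 + N))
774947/v(Y) = 774947/(1/(3 - 204)) = 774947/(1/(-201)) = 774947/(-1/201) = 774947*(-201) = -155764347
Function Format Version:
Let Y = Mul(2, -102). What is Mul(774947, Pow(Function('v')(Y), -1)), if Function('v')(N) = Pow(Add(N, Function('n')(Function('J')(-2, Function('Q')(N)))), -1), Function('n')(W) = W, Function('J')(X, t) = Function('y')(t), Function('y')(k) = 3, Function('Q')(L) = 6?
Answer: -155764347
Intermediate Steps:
Function('J')(X, t) = 3
Y = -204
Function('v')(N) = Pow(Add(3, N), -1) (Function('v')(N) = Pow(Add(N, 3), -1) = Pow(Add(3, N), -1))
Mul(774947, Pow(Function('v')(Y), -1)) = Mul(774947, Pow(Pow(Add(3, -204), -1), -1)) = Mul(774947, Pow(Pow(-201, -1), -1)) = Mul(774947, Pow(Rational(-1, 201), -1)) = Mul(774947, -201) = -155764347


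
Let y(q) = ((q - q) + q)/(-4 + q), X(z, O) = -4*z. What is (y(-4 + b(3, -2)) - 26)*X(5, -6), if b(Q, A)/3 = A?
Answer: 3540/7 ≈ 505.71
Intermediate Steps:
b(Q, A) = 3*A
y(q) = q/(-4 + q) (y(q) = (0 + q)/(-4 + q) = q/(-4 + q))
(y(-4 + b(3, -2)) - 26)*X(5, -6) = ((-4 + 3*(-2))/(-4 + (-4 + 3*(-2))) - 26)*(-4*5) = ((-4 - 6)/(-4 + (-4 - 6)) - 26)*(-20) = (-10/(-4 - 10) - 26)*(-20) = (-10/(-14) - 26)*(-20) = (-10*(-1/14) - 26)*(-20) = (5/7 - 26)*(-20) = -177/7*(-20) = 3540/7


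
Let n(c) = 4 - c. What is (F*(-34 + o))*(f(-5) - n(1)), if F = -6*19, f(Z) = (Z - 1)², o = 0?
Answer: 127908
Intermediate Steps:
f(Z) = (-1 + Z)²
F = -114
(F*(-34 + o))*(f(-5) - n(1)) = (-114*(-34 + 0))*((-1 - 5)² - (4 - 1*1)) = (-114*(-34))*((-6)² - (4 - 1)) = 3876*(36 - 1*3) = 3876*(36 - 3) = 3876*33 = 127908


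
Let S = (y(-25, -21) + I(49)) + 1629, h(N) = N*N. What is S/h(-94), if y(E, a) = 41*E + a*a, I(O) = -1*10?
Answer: 1035/8836 ≈ 0.11713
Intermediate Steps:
I(O) = -10
y(E, a) = a² + 41*E (y(E, a) = 41*E + a² = a² + 41*E)
h(N) = N²
S = 1035 (S = (((-21)² + 41*(-25)) - 10) + 1629 = ((441 - 1025) - 10) + 1629 = (-584 - 10) + 1629 = -594 + 1629 = 1035)
S/h(-94) = 1035/((-94)²) = 1035/8836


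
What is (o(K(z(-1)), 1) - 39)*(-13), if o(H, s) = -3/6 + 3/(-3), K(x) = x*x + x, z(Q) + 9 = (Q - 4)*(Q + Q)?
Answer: 1053/2 ≈ 526.50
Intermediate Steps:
z(Q) = -9 + 2*Q*(-4 + Q) (z(Q) = -9 + (Q - 4)*(Q + Q) = -9 + (-4 + Q)*(2*Q) = -9 + 2*Q*(-4 + Q))
K(x) = x + x² (K(x) = x² + x = x + x²)
o(H, s) = -3/2 (o(H, s) = -3*⅙ + 3*(-⅓) = -½ - 1 = -3/2)
(o(K(z(-1)), 1) - 39)*(-13) = (-3/2 - 39)*(-13) = -81/2*(-13) = 1053/2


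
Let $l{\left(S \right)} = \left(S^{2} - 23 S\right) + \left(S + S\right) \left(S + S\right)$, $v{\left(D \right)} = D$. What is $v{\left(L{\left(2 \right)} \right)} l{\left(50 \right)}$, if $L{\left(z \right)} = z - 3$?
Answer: $-11350$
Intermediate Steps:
$L{\left(z \right)} = -3 + z$
$l{\left(S \right)} = - 23 S + 5 S^{2}$ ($l{\left(S \right)} = \left(S^{2} - 23 S\right) + 2 S 2 S = \left(S^{2} - 23 S\right) + 4 S^{2} = - 23 S + 5 S^{2}$)
$v{\left(L{\left(2 \right)} \right)} l{\left(50 \right)} = \left(-3 + 2\right) 50 \left(-23 + 5 \cdot 50\right) = - 50 \left(-23 + 250\right) = - 50 \cdot 227 = \left(-1\right) 11350 = -11350$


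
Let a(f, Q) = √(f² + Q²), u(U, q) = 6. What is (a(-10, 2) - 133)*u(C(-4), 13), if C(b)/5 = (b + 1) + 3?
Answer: -798 + 12*√26 ≈ -736.81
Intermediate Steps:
C(b) = 20 + 5*b (C(b) = 5*((b + 1) + 3) = 5*((1 + b) + 3) = 5*(4 + b) = 20 + 5*b)
a(f, Q) = √(Q² + f²)
(a(-10, 2) - 133)*u(C(-4), 13) = (√(2² + (-10)²) - 133)*6 = (√(4 + 100) - 133)*6 = (√104 - 133)*6 = (2*√26 - 133)*6 = (-133 + 2*√26)*6 = -798 + 12*√26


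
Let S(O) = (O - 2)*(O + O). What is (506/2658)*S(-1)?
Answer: 506/443 ≈ 1.1422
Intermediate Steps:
S(O) = 2*O*(-2 + O) (S(O) = (-2 + O)*(2*O) = 2*O*(-2 + O))
(506/2658)*S(-1) = (506/2658)*(2*(-1)*(-2 - 1)) = (506*(1/2658))*(2*(-1)*(-3)) = (253/1329)*6 = 506/443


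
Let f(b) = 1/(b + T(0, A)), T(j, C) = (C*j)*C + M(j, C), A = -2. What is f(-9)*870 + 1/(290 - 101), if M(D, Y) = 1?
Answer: -82211/756 ≈ -108.74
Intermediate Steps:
T(j, C) = 1 + j*C² (T(j, C) = (C*j)*C + 1 = j*C² + 1 = 1 + j*C²)
f(b) = 1/(1 + b) (f(b) = 1/(b + (1 + 0*(-2)²)) = 1/(b + (1 + 0*4)) = 1/(b + (1 + 0)) = 1/(b + 1) = 1/(1 + b))
f(-9)*870 + 1/(290 - 101) = 870/(1 - 9) + 1/(290 - 101) = 870/(-8) + 1/189 = -⅛*870 + 1/189 = -435/4 + 1/189 = -82211/756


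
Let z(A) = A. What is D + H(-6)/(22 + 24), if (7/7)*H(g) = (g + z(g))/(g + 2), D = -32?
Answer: -1469/46 ≈ -31.935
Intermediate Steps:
H(g) = 2*g/(2 + g) (H(g) = (g + g)/(g + 2) = (2*g)/(2 + g) = 2*g/(2 + g))
D + H(-6)/(22 + 24) = -32 + (2*(-6)/(2 - 6))/(22 + 24) = -32 + (2*(-6)/(-4))/46 = -32 + (2*(-6)*(-¼))*(1/46) = -32 + 3*(1/46) = -32 + 3/46 = -1469/46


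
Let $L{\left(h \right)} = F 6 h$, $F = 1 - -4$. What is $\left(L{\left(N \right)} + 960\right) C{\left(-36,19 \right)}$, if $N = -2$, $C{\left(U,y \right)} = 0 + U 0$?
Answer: $0$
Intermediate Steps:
$C{\left(U,y \right)} = 0$ ($C{\left(U,y \right)} = 0 + 0 = 0$)
$F = 5$ ($F = 1 + 4 = 5$)
$L{\left(h \right)} = 30 h$ ($L{\left(h \right)} = 5 \cdot 6 h = 30 h$)
$\left(L{\left(N \right)} + 960\right) C{\left(-36,19 \right)} = \left(30 \left(-2\right) + 960\right) 0 = \left(-60 + 960\right) 0 = 900 \cdot 0 = 0$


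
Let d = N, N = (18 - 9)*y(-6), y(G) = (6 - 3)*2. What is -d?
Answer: -54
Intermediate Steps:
y(G) = 6 (y(G) = 3*2 = 6)
N = 54 (N = (18 - 9)*6 = 9*6 = 54)
d = 54
-d = -1*54 = -54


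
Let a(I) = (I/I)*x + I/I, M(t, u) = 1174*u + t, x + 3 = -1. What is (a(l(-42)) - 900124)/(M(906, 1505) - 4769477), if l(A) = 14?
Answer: 900127/3001701 ≈ 0.29987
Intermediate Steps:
x = -4 (x = -3 - 1 = -4)
M(t, u) = t + 1174*u
a(I) = -3 (a(I) = (I/I)*(-4) + I/I = 1*(-4) + 1 = -4 + 1 = -3)
(a(l(-42)) - 900124)/(M(906, 1505) - 4769477) = (-3 - 900124)/((906 + 1174*1505) - 4769477) = -900127/((906 + 1766870) - 4769477) = -900127/(1767776 - 4769477) = -900127/(-3001701) = -900127*(-1/3001701) = 900127/3001701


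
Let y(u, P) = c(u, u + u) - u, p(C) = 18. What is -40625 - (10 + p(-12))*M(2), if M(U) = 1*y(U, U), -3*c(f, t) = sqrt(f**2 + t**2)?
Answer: -40569 + 56*sqrt(5)/3 ≈ -40527.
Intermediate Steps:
c(f, t) = -sqrt(f**2 + t**2)/3
y(u, P) = -u - sqrt(5)*sqrt(u**2)/3 (y(u, P) = -sqrt(u**2 + (u + u)**2)/3 - u = -sqrt(u**2 + (2*u)**2)/3 - u = -sqrt(u**2 + 4*u**2)/3 - u = -sqrt(5)*sqrt(u**2)/3 - u = -u - sqrt(5)*sqrt(u**2)/3)
M(U) = -U - sqrt(5)*sqrt(U**2)/3 (M(U) = 1*(-U - sqrt(5)*sqrt(U**2)/3) = -U - sqrt(5)*sqrt(U**2)/3)
-40625 - (10 + p(-12))*M(2) = -40625 - (10 + 18)*(-1*2 - sqrt(5)*sqrt(2**2)/3) = -40625 - 28*(-2 - sqrt(5)*sqrt(4)/3) = -40625 - 28*(-2 - 1/3*sqrt(5)*2) = -40625 - 28*(-2 - 2*sqrt(5)/3) = -40625 - (-56 - 56*sqrt(5)/3) = -40625 + (56 + 56*sqrt(5)/3) = -40569 + 56*sqrt(5)/3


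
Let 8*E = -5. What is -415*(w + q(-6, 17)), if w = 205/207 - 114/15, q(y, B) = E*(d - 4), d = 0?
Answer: 706081/414 ≈ 1705.5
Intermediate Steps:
E = -5/8 (E = (⅛)*(-5) = -5/8 ≈ -0.62500)
q(y, B) = 5/2 (q(y, B) = -5*(0 - 4)/8 = -5/8*(-4) = 5/2)
w = -6841/1035 (w = 205*(1/207) - 114*1/15 = 205/207 - 38/5 = -6841/1035 ≈ -6.6097)
-415*(w + q(-6, 17)) = -415*(-6841/1035 + 5/2) = -415*(-8507/2070) = 706081/414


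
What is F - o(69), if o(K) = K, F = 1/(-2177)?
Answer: -150214/2177 ≈ -69.000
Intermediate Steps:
F = -1/2177 ≈ -0.00045935
F - o(69) = -1/2177 - 1*69 = -1/2177 - 69 = -150214/2177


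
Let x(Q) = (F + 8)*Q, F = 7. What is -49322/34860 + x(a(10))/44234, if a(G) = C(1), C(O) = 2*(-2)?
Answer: -77992891/55071330 ≈ -1.4162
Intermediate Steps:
C(O) = -4
a(G) = -4
x(Q) = 15*Q (x(Q) = (7 + 8)*Q = 15*Q)
-49322/34860 + x(a(10))/44234 = -49322/34860 + (15*(-4))/44234 = -49322*1/34860 - 60*1/44234 = -3523/2490 - 30/22117 = -77992891/55071330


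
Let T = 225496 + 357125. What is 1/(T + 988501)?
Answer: 1/1571122 ≈ 6.3649e-7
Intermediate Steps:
T = 582621
1/(T + 988501) = 1/(582621 + 988501) = 1/1571122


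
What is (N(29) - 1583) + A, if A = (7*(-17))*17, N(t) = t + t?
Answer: -3548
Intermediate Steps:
N(t) = 2*t
A = -2023 (A = -119*17 = -2023)
(N(29) - 1583) + A = (2*29 - 1583) - 2023 = (58 - 1583) - 2023 = -1525 - 2023 = -3548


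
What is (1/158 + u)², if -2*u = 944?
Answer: 5561430625/24964 ≈ 2.2278e+5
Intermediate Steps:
u = -472 (u = -½*944 = -472)
(1/158 + u)² = (1/158 - 472)² = (-74575/158)² = 5561430625/24964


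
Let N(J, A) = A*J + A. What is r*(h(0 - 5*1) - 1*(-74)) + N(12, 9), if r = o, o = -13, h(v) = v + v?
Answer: -715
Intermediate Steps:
N(J, A) = A + A*J
h(v) = 2*v
r = -13
r*(h(0 - 5*1) - 1*(-74)) + N(12, 9) = -13*(2*(0 - 5*1) - 1*(-74)) + 9*(1 + 12) = -13*(2*(0 - 5) + 74) + 9*13 = -13*(2*(-5) + 74) + 117 = -13*(-10 + 74) + 117 = -13*64 + 117 = -832 + 117 = -715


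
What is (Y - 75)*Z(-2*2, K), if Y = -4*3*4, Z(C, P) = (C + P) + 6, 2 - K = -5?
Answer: -1107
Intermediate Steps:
K = 7 (K = 2 - 1*(-5) = 2 + 5 = 7)
Z(C, P) = 6 + C + P
Y = -48 (Y = -12*4 = -48)
(Y - 75)*Z(-2*2, K) = (-48 - 75)*(6 - 2*2 + 7) = -123*(6 - 4 + 7) = -123*9 = -1107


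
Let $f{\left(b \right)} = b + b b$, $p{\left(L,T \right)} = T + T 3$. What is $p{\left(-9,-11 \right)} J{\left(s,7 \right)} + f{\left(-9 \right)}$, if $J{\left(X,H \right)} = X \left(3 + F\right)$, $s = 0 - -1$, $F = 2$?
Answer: $-148$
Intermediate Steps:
$p{\left(L,T \right)} = 4 T$ ($p{\left(L,T \right)} = T + 3 T = 4 T$)
$f{\left(b \right)} = b + b^{2}$
$s = 1$ ($s = 0 + 1 = 1$)
$J{\left(X,H \right)} = 5 X$ ($J{\left(X,H \right)} = X \left(3 + 2\right) = X 5 = 5 X$)
$p{\left(-9,-11 \right)} J{\left(s,7 \right)} + f{\left(-9 \right)} = 4 \left(-11\right) 5 \cdot 1 - 9 \left(1 - 9\right) = \left(-44\right) 5 - -72 = -220 + 72 = -148$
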